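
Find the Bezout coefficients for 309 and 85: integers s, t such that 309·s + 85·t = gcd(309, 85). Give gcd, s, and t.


Euclidean algorithm on (309, 85) — divide until remainder is 0:
  309 = 3 · 85 + 54
  85 = 1 · 54 + 31
  54 = 1 · 31 + 23
  31 = 1 · 23 + 8
  23 = 2 · 8 + 7
  8 = 1 · 7 + 1
  7 = 7 · 1 + 0
gcd(309, 85) = 1.
Track Bezout coefficients alongside the remainders: start with r₀ = 309 = a·1 + b·0 (s = 1, t = 0) and r₁ = 85 = a·0 + b·1 (s = 0, t = 1); each new remainder r_{k+1} = r_{k-1} − q_k·r_k inherits s_{k+1} = s_{k-1} − q_k·s_k, t_{k+1} = t_{k-1} − q_k·t_k, so r_k = a·s_k + b·t_k at every step:
  q = 3: r = 54, s = 1 − 3·0 = 1, t = 0 − 3·1 = -3  (check: 309·1 + 85·(-3) = 54)
  q = 1: r = 31, s = 0 − 1·1 = -1, t = 1 − 1·(-3) = 4  (check: 309·(-1) + 85·4 = 31)
  q = 1: r = 23, s = 1 − 1·(-1) = 2, t = -3 − 1·4 = -7  (check: 309·2 + 85·(-7) = 23)
  q = 1: r = 8, s = -1 − 1·2 = -3, t = 4 − 1·(-7) = 11  (check: 309·(-3) + 85·11 = 8)
  q = 2: r = 7, s = 2 − 2·(-3) = 8, t = -7 − 2·11 = -29  (check: 309·8 + 85·(-29) = 7)
  q = 1: r = 1, s = -3 − 1·8 = -11, t = 11 − 1·(-29) = 40  (check: 309·(-11) + 85·40 = 1)
The row with r = 1 (the gcd) gives the Bezout coefficients s = -11, t = 40.
Result: 309 · (-11) + 85 · (40) = 1.

gcd(309, 85) = 1; s = -11, t = 40 (check: 309·(-11) + 85·40 = 1).


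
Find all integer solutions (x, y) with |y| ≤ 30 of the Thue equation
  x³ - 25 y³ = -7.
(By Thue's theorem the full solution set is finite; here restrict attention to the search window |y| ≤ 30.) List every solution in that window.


The equation is x³ - 25y³ = -7. For fixed y, x³ = 25·y³ − 7, so a solution requires the RHS to be a perfect cube.
Strategy: iterate y from -30 to 30, compute RHS = 25·y³ − 7, and check whether it is a (positive or negative) perfect cube.
Check small values of y:
  y = 0: RHS = -7 is not a perfect cube.
  y = 1: RHS = 18 is not a perfect cube.
  y = -1: RHS = -32 is not a perfect cube.
  y = 2: RHS = 193 is not a perfect cube.
  y = -2: RHS = -207 is not a perfect cube.
  y = 3: RHS = 668 is not a perfect cube.
  y = -3: RHS = -682 is not a perfect cube.
Continuing the search up to |y| = 30 finds no solutions either.
No (x, y) in the scanned range satisfies the equation.

No integer solutions with |y| ≤ 30.


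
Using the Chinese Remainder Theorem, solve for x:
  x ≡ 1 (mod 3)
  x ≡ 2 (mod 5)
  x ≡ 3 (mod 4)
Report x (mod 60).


Moduli 3, 5, 4 are pairwise coprime; by CRT there is a unique solution modulo M = 3 · 5 · 4 = 60.
Solve pairwise, accumulating the modulus:
  Start with x ≡ 1 (mod 3).
  Combine with x ≡ 2 (mod 5): since gcd(3, 5) = 1, we get a unique residue mod 15.
    Write x = 1 + 3·t and substitute into x ≡ 2 (mod 5): 3·t ≡ 2 − 1 = 1 (mod 5).
    The inverse of 3 mod 5 is 2 (since 3·2 = 6 = 1·5 + 1), so t ≡ 2·1 = 2 ≡ 2 (mod 5).
    Then x = 1 + 3·2 = 7, valid modulo lcm(3, 5) = 15: x ≡ 7 (mod 15).
  Combine with x ≡ 3 (mod 4): since gcd(15, 4) = 1, we get a unique residue mod 60.
    Write x = 7 + 15·t and substitute into x ≡ 3 (mod 4): 15·t ≡ 3 − 7 = -4 (mod 4).
    Reduce coefficients mod 4: 3·t ≡ 0 (mod 4).
    The inverse of 3 mod 4 is 3 (since 3·3 = 9 = 2·4 + 1), so t ≡ 3·0 = 0 ≡ 0 (mod 4).
    Then x = 7 + 15·0 = 7, valid modulo lcm(15, 4) = 60: x ≡ 7 (mod 60).
Verify: 7 mod 3 = 1 ✓, 7 mod 5 = 2 ✓, 7 mod 4 = 3 ✓.

x ≡ 7 (mod 60).


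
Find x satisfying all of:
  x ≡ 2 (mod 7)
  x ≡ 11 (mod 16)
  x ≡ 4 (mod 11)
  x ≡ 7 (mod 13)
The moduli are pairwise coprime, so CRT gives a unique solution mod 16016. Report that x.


Product of moduli M = 7 · 16 · 11 · 13 = 16016.
Merge one congruence at a time:
  Start: x ≡ 2 (mod 7).
  Combine with x ≡ 11 (mod 16); new modulus lcm = 112.
    Write x = 2 + 7·t and substitute into x ≡ 11 (mod 16): 7·t ≡ 11 − 2 = 9 (mod 16).
    The inverse of 7 mod 16 is 7 (since 7·7 = 49 = 3·16 + 1), so t ≡ 7·9 = 63 ≡ 15 (mod 16).
    Then x = 2 + 7·15 = 107, valid modulo lcm(7, 16) = 112: x ≡ 107 (mod 112).
  Combine with x ≡ 4 (mod 11); new modulus lcm = 1232.
    Write x = 107 + 112·t and substitute into x ≡ 4 (mod 11): 112·t ≡ 4 − 107 = -103 (mod 11).
    Reduce coefficients mod 11: 2·t ≡ 7 (mod 11).
    The inverse of 2 mod 11 is 6 (since 2·6 = 12 = 1·11 + 1), so t ≡ 6·7 = 42 ≡ 9 (mod 11).
    Then x = 107 + 112·9 = 1115, valid modulo lcm(112, 11) = 1232: x ≡ 1115 (mod 1232).
  Combine with x ≡ 7 (mod 13); new modulus lcm = 16016.
    Write x = 1115 + 1232·t and substitute into x ≡ 7 (mod 13): 1232·t ≡ 7 − 1115 = -1108 (mod 13).
    Reduce coefficients mod 13: 10·t ≡ 10 (mod 13).
    The inverse of 10 mod 13 is 4 (since 10·4 = 40 = 3·13 + 1), so t ≡ 4·10 = 40 ≡ 1 (mod 13).
    Then x = 1115 + 1232·1 = 2347, valid modulo lcm(1232, 13) = 16016: x ≡ 2347 (mod 16016).
Verify against each original: 2347 mod 7 = 2, 2347 mod 16 = 11, 2347 mod 11 = 4, 2347 mod 13 = 7.

x ≡ 2347 (mod 16016).


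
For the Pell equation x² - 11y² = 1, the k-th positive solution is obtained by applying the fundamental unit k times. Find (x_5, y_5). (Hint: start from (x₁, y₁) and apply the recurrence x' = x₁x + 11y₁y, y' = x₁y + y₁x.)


Step 1: Find the fundamental solution (x₁, y₁) of x² - 11y² = 1.
  Expand √11 as a continued fraction. a₀ = ⌊√11⌋ = 3; iterate m_{k+1} = d_k·a_k − m_k, d_{k+1} = (11 − m_{k+1}²)/d_k, a_{k+1} = ⌊(a₀ + m_{k+1})/d_{k+1}⌋ (starting m₀ = 0, d₀ = 1), with convergents p_k = a_k·p_{k-1} + p_{k-2}, q_k = a_k·q_{k-1} + q_{k-2} (p₋₁ = 1, q₋₁ = 0):
  k = 0: a₀ = 3; p₀/q₀ = 3/1; p₀² − 11·q₀² = 9 − 11 = -2.
  k = 1: m = 3, d = 2, a = ⌊(3 + 3)/2⌋ = 3; p/q = (3·3 + 1)/(3·1 + 0) = 10/3; p² − 11·q² = 100 − 99 = 1.
  The first convergent with p² − 11·q² = 1 gives the fundamental solution (x₁, y₁) = (10, 3).
Step 2: Apply the recurrence (x_{n+1}, y_{n+1}) = (x₁x_n + 11y₁y_n, x₁y_n + y₁x_n) repeatedly.
  From (x_1, y_1) = (10, 3): x_2 = 10·10 + 11·3·3 = 199; y_2 = 10·3 + 3·10 = 60.
  From (x_2, y_2) = (199, 60): x_3 = 10·199 + 11·3·60 = 3970; y_3 = 10·60 + 3·199 = 1197.
  From (x_3, y_3) = (3970, 1197): x_4 = 10·3970 + 11·3·1197 = 79201; y_4 = 10·1197 + 3·3970 = 23880.
  From (x_4, y_4) = (79201, 23880): x_5 = 10·79201 + 11·3·23880 = 1580050; y_5 = 10·23880 + 3·79201 = 476403.
Step 3: Verify x_5² - 11·y_5² = 2496558002500 - 2496558002499 = 1 (should be 1). ✓

(x_1, y_1) = (10, 3); (x_5, y_5) = (1580050, 476403).


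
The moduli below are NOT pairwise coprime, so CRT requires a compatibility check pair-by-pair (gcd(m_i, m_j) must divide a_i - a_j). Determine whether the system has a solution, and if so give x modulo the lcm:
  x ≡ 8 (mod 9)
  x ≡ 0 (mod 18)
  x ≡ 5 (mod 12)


Moduli 9, 18, 12 are not pairwise coprime, so CRT works modulo lcm(m_i) when all pairwise compatibility conditions hold.
Pairwise compatibility: gcd(m_i, m_j) must divide a_i - a_j for every pair.
Merge one congruence at a time:
  Start: x ≡ 8 (mod 9).
  Combine with x ≡ 0 (mod 18): gcd(9, 18) = 9, and 0 - 8 = -8 is NOT divisible by 9.
    ⇒ system is inconsistent (no integer solution).

No solution (the system is inconsistent).


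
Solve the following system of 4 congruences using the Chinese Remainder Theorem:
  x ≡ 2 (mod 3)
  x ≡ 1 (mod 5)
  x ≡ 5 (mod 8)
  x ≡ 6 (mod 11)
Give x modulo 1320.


Product of moduli M = 3 · 5 · 8 · 11 = 1320.
Merge one congruence at a time:
  Start: x ≡ 2 (mod 3).
  Combine with x ≡ 1 (mod 5); new modulus lcm = 15.
    Write x = 2 + 3·t and substitute into x ≡ 1 (mod 5): 3·t ≡ 1 − 2 = -1 (mod 5).
    Reduce coefficients mod 5: 3·t ≡ 4 (mod 5).
    The inverse of 3 mod 5 is 2 (since 3·2 = 6 = 1·5 + 1), so t ≡ 2·4 = 8 ≡ 3 (mod 5).
    Then x = 2 + 3·3 = 11, valid modulo lcm(3, 5) = 15: x ≡ 11 (mod 15).
  Combine with x ≡ 5 (mod 8); new modulus lcm = 120.
    Write x = 11 + 15·t and substitute into x ≡ 5 (mod 8): 15·t ≡ 5 − 11 = -6 (mod 8).
    Reduce coefficients mod 8: 7·t ≡ 2 (mod 8).
    The inverse of 7 mod 8 is 7 (since 7·7 = 49 = 6·8 + 1), so t ≡ 7·2 = 14 ≡ 6 (mod 8).
    Then x = 11 + 15·6 = 101, valid modulo lcm(15, 8) = 120: x ≡ 101 (mod 120).
  Combine with x ≡ 6 (mod 11); new modulus lcm = 1320.
    Write x = 101 + 120·t and substitute into x ≡ 6 (mod 11): 120·t ≡ 6 − 101 = -95 (mod 11).
    Reduce coefficients mod 11: 10·t ≡ 4 (mod 11).
    The inverse of 10 mod 11 is 10 (since 10·10 = 100 = 9·11 + 1), so t ≡ 10·4 = 40 ≡ 7 (mod 11).
    Then x = 101 + 120·7 = 941, valid modulo lcm(120, 11) = 1320: x ≡ 941 (mod 1320).
Verify against each original: 941 mod 3 = 2, 941 mod 5 = 1, 941 mod 8 = 5, 941 mod 11 = 6.

x ≡ 941 (mod 1320).


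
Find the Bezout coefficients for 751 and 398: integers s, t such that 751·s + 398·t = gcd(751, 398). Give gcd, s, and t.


Euclidean algorithm on (751, 398) — divide until remainder is 0:
  751 = 1 · 398 + 353
  398 = 1 · 353 + 45
  353 = 7 · 45 + 38
  45 = 1 · 38 + 7
  38 = 5 · 7 + 3
  7 = 2 · 3 + 1
  3 = 3 · 1 + 0
gcd(751, 398) = 1.
Track Bezout coefficients alongside the remainders: start with r₀ = 751 = a·1 + b·0 (s = 1, t = 0) and r₁ = 398 = a·0 + b·1 (s = 0, t = 1); each new remainder r_{k+1} = r_{k-1} − q_k·r_k inherits s_{k+1} = s_{k-1} − q_k·s_k, t_{k+1} = t_{k-1} − q_k·t_k, so r_k = a·s_k + b·t_k at every step:
  q = 1: r = 353, s = 1 − 1·0 = 1, t = 0 − 1·1 = -1  (check: 751·1 + 398·(-1) = 353)
  q = 1: r = 45, s = 0 − 1·1 = -1, t = 1 − 1·(-1) = 2  (check: 751·(-1) + 398·2 = 45)
  q = 7: r = 38, s = 1 − 7·(-1) = 8, t = -1 − 7·2 = -15  (check: 751·8 + 398·(-15) = 38)
  q = 1: r = 7, s = -1 − 1·8 = -9, t = 2 − 1·(-15) = 17  (check: 751·(-9) + 398·17 = 7)
  q = 5: r = 3, s = 8 − 5·(-9) = 53, t = -15 − 5·17 = -100  (check: 751·53 + 398·(-100) = 3)
  q = 2: r = 1, s = -9 − 2·53 = -115, t = 17 − 2·(-100) = 217  (check: 751·(-115) + 398·217 = 1)
The row with r = 1 (the gcd) gives the Bezout coefficients s = -115, t = 217.
Result: 751 · (-115) + 398 · (217) = 1.

gcd(751, 398) = 1; s = -115, t = 217 (check: 751·(-115) + 398·217 = 1).


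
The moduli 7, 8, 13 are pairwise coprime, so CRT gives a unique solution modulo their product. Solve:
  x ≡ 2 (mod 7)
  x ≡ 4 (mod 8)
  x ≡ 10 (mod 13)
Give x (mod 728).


Moduli 7, 8, 13 are pairwise coprime; by CRT there is a unique solution modulo M = 7 · 8 · 13 = 728.
Solve pairwise, accumulating the modulus:
  Start with x ≡ 2 (mod 7).
  Combine with x ≡ 4 (mod 8): since gcd(7, 8) = 1, we get a unique residue mod 56.
    Write x = 2 + 7·t and substitute into x ≡ 4 (mod 8): 7·t ≡ 4 − 2 = 2 (mod 8).
    The inverse of 7 mod 8 is 7 (since 7·7 = 49 = 6·8 + 1), so t ≡ 7·2 = 14 ≡ 6 (mod 8).
    Then x = 2 + 7·6 = 44, valid modulo lcm(7, 8) = 56: x ≡ 44 (mod 56).
  Combine with x ≡ 10 (mod 13): since gcd(56, 13) = 1, we get a unique residue mod 728.
    Write x = 44 + 56·t and substitute into x ≡ 10 (mod 13): 56·t ≡ 10 − 44 = -34 (mod 13).
    Reduce coefficients mod 13: 4·t ≡ 5 (mod 13).
    The inverse of 4 mod 13 is 10 (since 4·10 = 40 = 3·13 + 1), so t ≡ 10·5 = 50 ≡ 11 (mod 13).
    Then x = 44 + 56·11 = 660, valid modulo lcm(56, 13) = 728: x ≡ 660 (mod 728).
Verify: 660 mod 7 = 2 ✓, 660 mod 8 = 4 ✓, 660 mod 13 = 10 ✓.

x ≡ 660 (mod 728).


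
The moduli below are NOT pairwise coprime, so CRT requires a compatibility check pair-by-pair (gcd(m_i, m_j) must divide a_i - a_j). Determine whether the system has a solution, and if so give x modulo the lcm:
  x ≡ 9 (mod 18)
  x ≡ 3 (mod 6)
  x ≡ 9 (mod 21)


Moduli 18, 6, 21 are not pairwise coprime, so CRT works modulo lcm(m_i) when all pairwise compatibility conditions hold.
Pairwise compatibility: gcd(m_i, m_j) must divide a_i - a_j for every pair.
Merge one congruence at a time:
  Start: x ≡ 9 (mod 18).
  Combine with x ≡ 3 (mod 6): gcd(18, 6) = 6; 3 - 9 = -6, which IS divisible by 6, so compatible.
    Write x = 9 + 18·t and substitute into x ≡ 3 (mod 6): 18·t ≡ 3 − 9 = -6 (mod 6).
    Divide the congruence (and modulus) by g = 6: 3·t ≡ -1 (mod 1).
    Modulo 1 every t works; take t = 0.
    Then x = 9 + 18·0 = 9, valid modulo lcm(18, 6) = 18: x ≡ 9 (mod 18).
  Combine with x ≡ 9 (mod 21): gcd(18, 21) = 3; 9 - 9 = 0, which IS divisible by 3, so compatible.
    Write x = 9 + 18·t and substitute into x ≡ 9 (mod 21): 18·t ≡ 9 − 9 = 0 (mod 21).
    Divide the congruence (and modulus) by g = 3: 6·t ≡ 0 (mod 7).
    The inverse of 6 mod 7 is 6 (since 6·6 = 36 = 5·7 + 1), so t ≡ 6·0 = 0 ≡ 0 (mod 7).
    Then x = 9 + 18·0 = 9, valid modulo lcm(18, 21) = 126: x ≡ 9 (mod 126).
Verify: 9 mod 18 = 9, 9 mod 6 = 3, 9 mod 21 = 9.

x ≡ 9 (mod 126).


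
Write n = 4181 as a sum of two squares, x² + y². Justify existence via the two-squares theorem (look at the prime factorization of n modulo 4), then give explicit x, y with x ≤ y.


Step 1: Factor n = 4181 = 37 · 113.
Step 2: Check the mod-4 condition on each prime factor: 37 ≡ 1 (mod 4), exponent 1; 113 ≡ 1 (mod 4), exponent 1.
All primes ≡ 3 (mod 4) appear to even exponent (or don't appear), so by the two-squares theorem n IS expressible as a sum of two squares.
Step 3: Build a representation. Here n = 37 · 113 is a product of primes ≡ 1 (mod 4). Each prime p ≡ 1 (mod 4) is itself a sum of two squares; find a² by testing p − a² for a perfect square:
  37: 37 − 1² = 36 = 6² ⇒ 37 = 1² + 6².
  113: 113 − 1² = 112, 113 − 2² = 109, 113 − 3² = 104, 113 − 4² = 97, 113 − 5² = 88, 113 − 6² = 77, 113 − 7² = 64 = 8² ⇒ 113 = 7² + 8².
  Combine using the Brahmagupta–Fibonacci identity (a² + b²)(c² + d²) = (ac − bd)² + (ad + bc)² = (ac + bd)² + (ad − bc)²:
  37 · 113 = 4181: from (1² + 6²)(7² + 8²), take (1·7 − 6·8, 1·8 + 6·7) = (7 − 48, 8 + 42) = (-41, 50); dropping signs (only squares matter) gives (41, 50); check 41² + 50² = 1681 + 2500 = 4181 ✓.
Step 4: Order so x ≤ y and verify: 41² + 50² = 1681 + 2500 = 4181 = n. ✓

n = 4181 = 41² + 50² (one valid representation with x ≤ y).


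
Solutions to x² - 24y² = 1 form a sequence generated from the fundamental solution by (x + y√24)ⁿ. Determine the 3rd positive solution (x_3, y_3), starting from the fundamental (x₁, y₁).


Step 1: Find the fundamental solution (x₁, y₁) of x² - 24y² = 1.
  Expand √24 as a continued fraction. a₀ = ⌊√24⌋ = 4; iterate m_{k+1} = d_k·a_k − m_k, d_{k+1} = (24 − m_{k+1}²)/d_k, a_{k+1} = ⌊(a₀ + m_{k+1})/d_{k+1}⌋ (starting m₀ = 0, d₀ = 1), with convergents p_k = a_k·p_{k-1} + p_{k-2}, q_k = a_k·q_{k-1} + q_{k-2} (p₋₁ = 1, q₋₁ = 0):
  k = 0: a₀ = 4; p₀/q₀ = 4/1; p₀² − 24·q₀² = 16 − 24 = -8.
  k = 1: m = 4, d = 8, a = ⌊(4 + 4)/8⌋ = 1; p/q = (1·4 + 1)/(1·1 + 0) = 5/1; p² − 24·q² = 25 − 24 = 1.
  The first convergent with p² − 24·q² = 1 gives the fundamental solution (x₁, y₁) = (5, 1).
Step 2: Apply the recurrence (x_{n+1}, y_{n+1}) = (x₁x_n + 24y₁y_n, x₁y_n + y₁x_n) repeatedly.
  From (x_1, y_1) = (5, 1): x_2 = 5·5 + 24·1·1 = 49; y_2 = 5·1 + 1·5 = 10.
  From (x_2, y_2) = (49, 10): x_3 = 5·49 + 24·1·10 = 485; y_3 = 5·10 + 1·49 = 99.
Step 3: Verify x_3² - 24·y_3² = 235225 - 235224 = 1 (should be 1). ✓

(x_1, y_1) = (5, 1); (x_3, y_3) = (485, 99).


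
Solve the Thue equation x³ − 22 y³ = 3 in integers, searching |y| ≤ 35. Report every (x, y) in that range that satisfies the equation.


The equation is x³ - 22y³ = 3. For fixed y, x³ = 22·y³ + 3, so a solution requires the RHS to be a perfect cube.
Strategy: iterate y from -35 to 35, compute RHS = 22·y³ + 3, and check whether it is a (positive or negative) perfect cube.
Check small values of y:
  y = 0: RHS = 3 is not a perfect cube.
  y = 1: RHS = 25 is not a perfect cube.
  y = -1: RHS = -19 is not a perfect cube.
  y = 2: RHS = 179 is not a perfect cube.
  y = -2: RHS = -173 is not a perfect cube.
  y = 3: RHS = 597 is not a perfect cube.
  y = -3: RHS = -591 is not a perfect cube.
Continuing the search up to |y| = 35 finds no solutions either.
No (x, y) in the scanned range satisfies the equation.

No integer solutions with |y| ≤ 35.


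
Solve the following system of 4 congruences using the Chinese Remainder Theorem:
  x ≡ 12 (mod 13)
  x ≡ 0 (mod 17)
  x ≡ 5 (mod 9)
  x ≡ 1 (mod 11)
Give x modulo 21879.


Product of moduli M = 13 · 17 · 9 · 11 = 21879.
Merge one congruence at a time:
  Start: x ≡ 12 (mod 13).
  Combine with x ≡ 0 (mod 17); new modulus lcm = 221.
    Write x = 12 + 13·t and substitute into x ≡ 0 (mod 17): 13·t ≡ 0 − 12 = -12 (mod 17).
    Reduce coefficients mod 17: 13·t ≡ 5 (mod 17).
    The inverse of 13 mod 17 is 4 (since 13·4 = 52 = 3·17 + 1), so t ≡ 4·5 = 20 ≡ 3 (mod 17).
    Then x = 12 + 13·3 = 51, valid modulo lcm(13, 17) = 221: x ≡ 51 (mod 221).
  Combine with x ≡ 5 (mod 9); new modulus lcm = 1989.
    Write x = 51 + 221·t and substitute into x ≡ 5 (mod 9): 221·t ≡ 5 − 51 = -46 (mod 9).
    Reduce coefficients mod 9: 5·t ≡ 8 (mod 9).
    The inverse of 5 mod 9 is 2 (since 5·2 = 10 = 1·9 + 1), so t ≡ 2·8 = 16 ≡ 7 (mod 9).
    Then x = 51 + 221·7 = 1598, valid modulo lcm(221, 9) = 1989: x ≡ 1598 (mod 1989).
  Combine with x ≡ 1 (mod 11); new modulus lcm = 21879.
    Write x = 1598 + 1989·t and substitute into x ≡ 1 (mod 11): 1989·t ≡ 1 − 1598 = -1597 (mod 11).
    Reduce coefficients mod 11: 9·t ≡ 9 (mod 11).
    The inverse of 9 mod 11 is 5 (since 9·5 = 45 = 4·11 + 1), so t ≡ 5·9 = 45 ≡ 1 (mod 11).
    Then x = 1598 + 1989·1 = 3587, valid modulo lcm(1989, 11) = 21879: x ≡ 3587 (mod 21879).
Verify against each original: 3587 mod 13 = 12, 3587 mod 17 = 0, 3587 mod 9 = 5, 3587 mod 11 = 1.

x ≡ 3587 (mod 21879).


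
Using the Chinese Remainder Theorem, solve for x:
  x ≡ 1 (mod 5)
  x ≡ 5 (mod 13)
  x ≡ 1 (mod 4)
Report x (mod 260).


Moduli 5, 13, 4 are pairwise coprime; by CRT there is a unique solution modulo M = 5 · 13 · 4 = 260.
Solve pairwise, accumulating the modulus:
  Start with x ≡ 1 (mod 5).
  Combine with x ≡ 5 (mod 13): since gcd(5, 13) = 1, we get a unique residue mod 65.
    Write x = 1 + 5·t and substitute into x ≡ 5 (mod 13): 5·t ≡ 5 − 1 = 4 (mod 13).
    The inverse of 5 mod 13 is 8 (since 5·8 = 40 = 3·13 + 1), so t ≡ 8·4 = 32 ≡ 6 (mod 13).
    Then x = 1 + 5·6 = 31, valid modulo lcm(5, 13) = 65: x ≡ 31 (mod 65).
  Combine with x ≡ 1 (mod 4): since gcd(65, 4) = 1, we get a unique residue mod 260.
    Write x = 31 + 65·t and substitute into x ≡ 1 (mod 4): 65·t ≡ 1 − 31 = -30 (mod 4).
    Reduce coefficients mod 4: 1·t ≡ 2 (mod 4).
    So t ≡ 2 (mod 4).
    Then x = 31 + 65·2 = 161, valid modulo lcm(65, 4) = 260: x ≡ 161 (mod 260).
Verify: 161 mod 5 = 1 ✓, 161 mod 13 = 5 ✓, 161 mod 4 = 1 ✓.

x ≡ 161 (mod 260).


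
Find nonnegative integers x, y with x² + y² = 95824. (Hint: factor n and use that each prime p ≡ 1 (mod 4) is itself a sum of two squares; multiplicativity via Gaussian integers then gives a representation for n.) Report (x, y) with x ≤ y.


Step 1: Factor n = 95824 = 2^4 · 53 · 113.
Step 2: Check the mod-4 condition on each prime factor: 2 = 2 (special); 53 ≡ 1 (mod 4), exponent 1; 113 ≡ 1 (mod 4), exponent 1.
All primes ≡ 3 (mod 4) appear to even exponent (or don't appear), so by the two-squares theorem n IS expressible as a sum of two squares.
Step 3: Build a representation. Group n = k² · m with k = 4 and m = 53 · 113 = 5989 (a product of primes ≡ 1 (mod 4)); a representation of m scales to one of n via (k·x)² + (k·y)² = k²(x² + y²). Each prime p ≡ 1 (mod 4) is itself a sum of two squares; find a² by testing p − a² for a perfect square:
  53: 53 − 1² = 52, 53 − 2² = 49 = 7² ⇒ 53 = 2² + 7².
  113: 113 − 1² = 112, 113 − 2² = 109, 113 − 3² = 104, 113 − 4² = 97, 113 − 5² = 88, 113 − 6² = 77, 113 − 7² = 64 = 8² ⇒ 113 = 7² + 8².
  Combine using the Brahmagupta–Fibonacci identity (a² + b²)(c² + d²) = (ac − bd)² + (ad + bc)² = (ac + bd)² + (ad − bc)²:
  53 · 113 = 5989: from (2² + 7²)(7² + 8²), take (2·7 − 7·8, 2·8 + 7·7) = (14 − 56, 16 + 49) = (-42, 65); dropping signs (only squares matter) gives (42, 65); check 42² + 65² = 1764 + 4225 = 5989 ✓.
  Scale by k = 4: (4·42, 4·65) = (168, 260).
Step 4: Order so x ≤ y and verify: 168² + 260² = 28224 + 67600 = 95824 = n. ✓

n = 95824 = 168² + 260² (one valid representation with x ≤ y).


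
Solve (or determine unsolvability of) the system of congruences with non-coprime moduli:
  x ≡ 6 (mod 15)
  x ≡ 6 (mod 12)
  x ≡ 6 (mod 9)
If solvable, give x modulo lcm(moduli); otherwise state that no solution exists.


Moduli 15, 12, 9 are not pairwise coprime, so CRT works modulo lcm(m_i) when all pairwise compatibility conditions hold.
Pairwise compatibility: gcd(m_i, m_j) must divide a_i - a_j for every pair.
Merge one congruence at a time:
  Start: x ≡ 6 (mod 15).
  Combine with x ≡ 6 (mod 12): gcd(15, 12) = 3; 6 - 6 = 0, which IS divisible by 3, so compatible.
    Write x = 6 + 15·t and substitute into x ≡ 6 (mod 12): 15·t ≡ 6 − 6 = 0 (mod 12).
    Divide the congruence (and modulus) by g = 3: 5·t ≡ 0 (mod 4).
    Reduce coefficients mod 4: 1·t ≡ 0 (mod 4).
    So t ≡ 0 (mod 4).
    Then x = 6 + 15·0 = 6, valid modulo lcm(15, 12) = 60: x ≡ 6 (mod 60).
  Combine with x ≡ 6 (mod 9): gcd(60, 9) = 3; 6 - 6 = 0, which IS divisible by 3, so compatible.
    Write x = 6 + 60·t and substitute into x ≡ 6 (mod 9): 60·t ≡ 6 − 6 = 0 (mod 9).
    Divide the congruence (and modulus) by g = 3: 20·t ≡ 0 (mod 3).
    Reduce coefficients mod 3: 2·t ≡ 0 (mod 3).
    The inverse of 2 mod 3 is 2 (since 2·2 = 4 = 1·3 + 1), so t ≡ 2·0 = 0 ≡ 0 (mod 3).
    Then x = 6 + 60·0 = 6, valid modulo lcm(60, 9) = 180: x ≡ 6 (mod 180).
Verify: 6 mod 15 = 6, 6 mod 12 = 6, 6 mod 9 = 6.

x ≡ 6 (mod 180).


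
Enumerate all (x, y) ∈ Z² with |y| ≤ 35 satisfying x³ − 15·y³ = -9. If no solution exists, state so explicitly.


The equation is x³ - 15y³ = -9. For fixed y, x³ = 15·y³ − 9, so a solution requires the RHS to be a perfect cube.
Strategy: iterate y from -35 to 35, compute RHS = 15·y³ − 9, and check whether it is a (positive or negative) perfect cube.
Check small values of y:
  y = 0: RHS = -9 is not a perfect cube.
  y = 1: RHS = 6 is not a perfect cube.
  y = -1: RHS = -24 is not a perfect cube.
  y = 2: RHS = 111 is not a perfect cube.
  y = -2: RHS = -129 is not a perfect cube.
  y = 3: RHS = 396 is not a perfect cube.
  y = -3: RHS = -414 is not a perfect cube.
Continuing the search up to |y| = 35 finds no solutions either.
No (x, y) in the scanned range satisfies the equation.

No integer solutions with |y| ≤ 35.


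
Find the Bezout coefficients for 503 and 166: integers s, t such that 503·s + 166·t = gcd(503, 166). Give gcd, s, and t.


Euclidean algorithm on (503, 166) — divide until remainder is 0:
  503 = 3 · 166 + 5
  166 = 33 · 5 + 1
  5 = 5 · 1 + 0
gcd(503, 166) = 1.
Track Bezout coefficients alongside the remainders: start with r₀ = 503 = a·1 + b·0 (s = 1, t = 0) and r₁ = 166 = a·0 + b·1 (s = 0, t = 1); each new remainder r_{k+1} = r_{k-1} − q_k·r_k inherits s_{k+1} = s_{k-1} − q_k·s_k, t_{k+1} = t_{k-1} − q_k·t_k, so r_k = a·s_k + b·t_k at every step:
  q = 3: r = 5, s = 1 − 3·0 = 1, t = 0 − 3·1 = -3  (check: 503·1 + 166·(-3) = 5)
  q = 33: r = 1, s = 0 − 33·1 = -33, t = 1 − 33·(-3) = 100  (check: 503·(-33) + 166·100 = 1)
The row with r = 1 (the gcd) gives the Bezout coefficients s = -33, t = 100.
Result: 503 · (-33) + 166 · (100) = 1.

gcd(503, 166) = 1; s = -33, t = 100 (check: 503·(-33) + 166·100 = 1).


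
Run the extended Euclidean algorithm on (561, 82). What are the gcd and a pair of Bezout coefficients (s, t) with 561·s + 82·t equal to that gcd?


Euclidean algorithm on (561, 82) — divide until remainder is 0:
  561 = 6 · 82 + 69
  82 = 1 · 69 + 13
  69 = 5 · 13 + 4
  13 = 3 · 4 + 1
  4 = 4 · 1 + 0
gcd(561, 82) = 1.
Track Bezout coefficients alongside the remainders: start with r₀ = 561 = a·1 + b·0 (s = 1, t = 0) and r₁ = 82 = a·0 + b·1 (s = 0, t = 1); each new remainder r_{k+1} = r_{k-1} − q_k·r_k inherits s_{k+1} = s_{k-1} − q_k·s_k, t_{k+1} = t_{k-1} − q_k·t_k, so r_k = a·s_k + b·t_k at every step:
  q = 6: r = 69, s = 1 − 6·0 = 1, t = 0 − 6·1 = -6  (check: 561·1 + 82·(-6) = 69)
  q = 1: r = 13, s = 0 − 1·1 = -1, t = 1 − 1·(-6) = 7  (check: 561·(-1) + 82·7 = 13)
  q = 5: r = 4, s = 1 − 5·(-1) = 6, t = -6 − 5·7 = -41  (check: 561·6 + 82·(-41) = 4)
  q = 3: r = 1, s = -1 − 3·6 = -19, t = 7 − 3·(-41) = 130  (check: 561·(-19) + 82·130 = 1)
The row with r = 1 (the gcd) gives the Bezout coefficients s = -19, t = 130.
Result: 561 · (-19) + 82 · (130) = 1.

gcd(561, 82) = 1; s = -19, t = 130 (check: 561·(-19) + 82·130 = 1).


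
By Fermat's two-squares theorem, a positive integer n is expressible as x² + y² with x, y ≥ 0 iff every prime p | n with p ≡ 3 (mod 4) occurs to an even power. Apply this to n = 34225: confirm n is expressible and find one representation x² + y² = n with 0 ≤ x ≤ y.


Step 1: Factor n = 34225 = 5^2 · 37^2.
Step 2: Check the mod-4 condition on each prime factor: 5 ≡ 1 (mod 4), exponent 2; 37 ≡ 1 (mod 4), exponent 2.
All primes ≡ 3 (mod 4) appear to even exponent (or don't appear), so by the two-squares theorem n IS expressible as a sum of two squares.
Step 3: Build a representation. Group n = k² · m with k = 5 and m = 37 · 37 = 1369 (a product of primes ≡ 1 (mod 4)); a representation of m scales to one of n via (k·x)² + (k·y)² = k²(x² + y²). Each prime p ≡ 1 (mod 4) is itself a sum of two squares; find a² by testing p − a² for a perfect square:
  37: 37 − 1² = 36 = 6² ⇒ 37 = 1² + 6².
  Combine using the Brahmagupta–Fibonacci identity (a² + b²)(c² + d²) = (ac − bd)² + (ad + bc)² = (ac + bd)² + (ad − bc)²:
  37 · 37 = 1369: from (1² + 6²)(1² + 6²), take (1·1 − 6·6, 1·6 + 6·1) = (1 − 36, 6 + 6) = (-35, 12); dropping signs (only squares matter) gives (35, 12); check 35² + 12² = 1225 + 144 = 1369 ✓.
  Scale by k = 5: (5·35, 5·12) = (175, 60).
Step 4: Order so x ≤ y and verify: 60² + 175² = 3600 + 30625 = 34225 = n. ✓

n = 34225 = 60² + 175² (one valid representation with x ≤ y).


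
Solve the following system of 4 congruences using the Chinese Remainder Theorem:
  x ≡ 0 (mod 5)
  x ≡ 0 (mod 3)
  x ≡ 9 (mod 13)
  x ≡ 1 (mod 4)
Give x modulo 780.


Product of moduli M = 5 · 3 · 13 · 4 = 780.
Merge one congruence at a time:
  Start: x ≡ 0 (mod 5).
  Combine with x ≡ 0 (mod 3); new modulus lcm = 15.
    Write x = 0 + 5·t and substitute into x ≡ 0 (mod 3): 5·t ≡ 0 − 0 = 0 (mod 3).
    Reduce coefficients mod 3: 2·t ≡ 0 (mod 3).
    The inverse of 2 mod 3 is 2 (since 2·2 = 4 = 1·3 + 1), so t ≡ 2·0 = 0 ≡ 0 (mod 3).
    Then x = 0 + 5·0 = 0, valid modulo lcm(5, 3) = 15: x ≡ 0 (mod 15).
  Combine with x ≡ 9 (mod 13); new modulus lcm = 195.
    Write x = 0 + 15·t and substitute into x ≡ 9 (mod 13): 15·t ≡ 9 − 0 = 9 (mod 13).
    Reduce coefficients mod 13: 2·t ≡ 9 (mod 13).
    The inverse of 2 mod 13 is 7 (since 2·7 = 14 = 1·13 + 1), so t ≡ 7·9 = 63 ≡ 11 (mod 13).
    Then x = 0 + 15·11 = 165, valid modulo lcm(15, 13) = 195: x ≡ 165 (mod 195).
  Combine with x ≡ 1 (mod 4); new modulus lcm = 780.
    Write x = 165 + 195·t and substitute into x ≡ 1 (mod 4): 195·t ≡ 1 − 165 = -164 (mod 4).
    Reduce coefficients mod 4: 3·t ≡ 0 (mod 4).
    The inverse of 3 mod 4 is 3 (since 3·3 = 9 = 2·4 + 1), so t ≡ 3·0 = 0 ≡ 0 (mod 4).
    Then x = 165 + 195·0 = 165, valid modulo lcm(195, 4) = 780: x ≡ 165 (mod 780).
Verify against each original: 165 mod 5 = 0, 165 mod 3 = 0, 165 mod 13 = 9, 165 mod 4 = 1.

x ≡ 165 (mod 780).


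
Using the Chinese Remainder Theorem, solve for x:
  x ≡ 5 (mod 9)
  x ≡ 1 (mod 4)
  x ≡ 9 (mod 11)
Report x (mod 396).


Moduli 9, 4, 11 are pairwise coprime; by CRT there is a unique solution modulo M = 9 · 4 · 11 = 396.
Solve pairwise, accumulating the modulus:
  Start with x ≡ 5 (mod 9).
  Combine with x ≡ 1 (mod 4): since gcd(9, 4) = 1, we get a unique residue mod 36.
    Write x = 5 + 9·t and substitute into x ≡ 1 (mod 4): 9·t ≡ 1 − 5 = -4 (mod 4).
    Reduce coefficients mod 4: 1·t ≡ 0 (mod 4).
    So t ≡ 0 (mod 4).
    Then x = 5 + 9·0 = 5, valid modulo lcm(9, 4) = 36: x ≡ 5 (mod 36).
  Combine with x ≡ 9 (mod 11): since gcd(36, 11) = 1, we get a unique residue mod 396.
    Write x = 5 + 36·t and substitute into x ≡ 9 (mod 11): 36·t ≡ 9 − 5 = 4 (mod 11).
    Reduce coefficients mod 11: 3·t ≡ 4 (mod 11).
    The inverse of 3 mod 11 is 4 (since 3·4 = 12 = 1·11 + 1), so t ≡ 4·4 = 16 ≡ 5 (mod 11).
    Then x = 5 + 36·5 = 185, valid modulo lcm(36, 11) = 396: x ≡ 185 (mod 396).
Verify: 185 mod 9 = 5 ✓, 185 mod 4 = 1 ✓, 185 mod 11 = 9 ✓.

x ≡ 185 (mod 396).


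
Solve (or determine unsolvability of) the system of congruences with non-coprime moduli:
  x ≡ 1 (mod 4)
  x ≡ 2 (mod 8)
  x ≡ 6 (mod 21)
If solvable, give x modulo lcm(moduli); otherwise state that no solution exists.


Moduli 4, 8, 21 are not pairwise coprime, so CRT works modulo lcm(m_i) when all pairwise compatibility conditions hold.
Pairwise compatibility: gcd(m_i, m_j) must divide a_i - a_j for every pair.
Merge one congruence at a time:
  Start: x ≡ 1 (mod 4).
  Combine with x ≡ 2 (mod 8): gcd(4, 8) = 4, and 2 - 1 = 1 is NOT divisible by 4.
    ⇒ system is inconsistent (no integer solution).

No solution (the system is inconsistent).


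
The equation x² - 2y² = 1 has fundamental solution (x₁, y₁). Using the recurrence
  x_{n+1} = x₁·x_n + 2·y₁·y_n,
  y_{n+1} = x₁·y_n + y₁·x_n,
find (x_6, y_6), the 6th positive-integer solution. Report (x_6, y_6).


Step 1: Find the fundamental solution (x₁, y₁) of x² - 2y² = 1.
  Expand √2 as a continued fraction. a₀ = ⌊√2⌋ = 1; iterate m_{k+1} = d_k·a_k − m_k, d_{k+1} = (2 − m_{k+1}²)/d_k, a_{k+1} = ⌊(a₀ + m_{k+1})/d_{k+1}⌋ (starting m₀ = 0, d₀ = 1), with convergents p_k = a_k·p_{k-1} + p_{k-2}, q_k = a_k·q_{k-1} + q_{k-2} (p₋₁ = 1, q₋₁ = 0):
  k = 0: a₀ = 1; p₀/q₀ = 1/1; p₀² − 2·q₀² = 1 − 2 = -1.
  k = 1: m = 1, d = 1, a = ⌊(1 + 1)/1⌋ = 2; p/q = (2·1 + 1)/(2·1 + 0) = 3/2; p² − 2·q² = 9 − 8 = 1.
  The first convergent with p² − 2·q² = 1 gives the fundamental solution (x₁, y₁) = (3, 2).
Step 2: Apply the recurrence (x_{n+1}, y_{n+1}) = (x₁x_n + 2y₁y_n, x₁y_n + y₁x_n) repeatedly.
  From (x_1, y_1) = (3, 2): x_2 = 3·3 + 2·2·2 = 17; y_2 = 3·2 + 2·3 = 12.
  From (x_2, y_2) = (17, 12): x_3 = 3·17 + 2·2·12 = 99; y_3 = 3·12 + 2·17 = 70.
  From (x_3, y_3) = (99, 70): x_4 = 3·99 + 2·2·70 = 577; y_4 = 3·70 + 2·99 = 408.
  From (x_4, y_4) = (577, 408): x_5 = 3·577 + 2·2·408 = 3363; y_5 = 3·408 + 2·577 = 2378.
  From (x_5, y_5) = (3363, 2378): x_6 = 3·3363 + 2·2·2378 = 19601; y_6 = 3·2378 + 2·3363 = 13860.
Step 3: Verify x_6² - 2·y_6² = 384199201 - 384199200 = 1 (should be 1). ✓

(x_1, y_1) = (3, 2); (x_6, y_6) = (19601, 13860).


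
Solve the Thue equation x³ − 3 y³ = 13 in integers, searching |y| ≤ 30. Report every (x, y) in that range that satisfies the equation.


The equation is x³ - 3y³ = 13. For fixed y, x³ = 3·y³ + 13, so a solution requires the RHS to be a perfect cube.
Strategy: iterate y from -30 to 30, compute RHS = 3·y³ + 13, and check whether it is a (positive or negative) perfect cube.
Check small values of y:
  y = 0: RHS = 13 is not a perfect cube.
  y = 1: RHS = 16 is not a perfect cube.
  y = -1: RHS = 10 is not a perfect cube.
  y = 2: RHS = 37 is not a perfect cube.
  y = -2: RHS = -11 is not a perfect cube.
  y = 3: RHS = 94 is not a perfect cube.
  y = -3: RHS = -68 is not a perfect cube.
Continuing the search up to |y| = 30 finds no solutions either.
No (x, y) in the scanned range satisfies the equation.

No integer solutions with |y| ≤ 30.


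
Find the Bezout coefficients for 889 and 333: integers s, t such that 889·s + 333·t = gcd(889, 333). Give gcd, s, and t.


Euclidean algorithm on (889, 333) — divide until remainder is 0:
  889 = 2 · 333 + 223
  333 = 1 · 223 + 110
  223 = 2 · 110 + 3
  110 = 36 · 3 + 2
  3 = 1 · 2 + 1
  2 = 2 · 1 + 0
gcd(889, 333) = 1.
Track Bezout coefficients alongside the remainders: start with r₀ = 889 = a·1 + b·0 (s = 1, t = 0) and r₁ = 333 = a·0 + b·1 (s = 0, t = 1); each new remainder r_{k+1} = r_{k-1} − q_k·r_k inherits s_{k+1} = s_{k-1} − q_k·s_k, t_{k+1} = t_{k-1} − q_k·t_k, so r_k = a·s_k + b·t_k at every step:
  q = 2: r = 223, s = 1 − 2·0 = 1, t = 0 − 2·1 = -2  (check: 889·1 + 333·(-2) = 223)
  q = 1: r = 110, s = 0 − 1·1 = -1, t = 1 − 1·(-2) = 3  (check: 889·(-1) + 333·3 = 110)
  q = 2: r = 3, s = 1 − 2·(-1) = 3, t = -2 − 2·3 = -8  (check: 889·3 + 333·(-8) = 3)
  q = 36: r = 2, s = -1 − 36·3 = -109, t = 3 − 36·(-8) = 291  (check: 889·(-109) + 333·291 = 2)
  q = 1: r = 1, s = 3 − 1·(-109) = 112, t = -8 − 1·291 = -299  (check: 889·112 + 333·(-299) = 1)
The row with r = 1 (the gcd) gives the Bezout coefficients s = 112, t = -299.
Result: 889 · (112) + 333 · (-299) = 1.

gcd(889, 333) = 1; s = 112, t = -299 (check: 889·112 + 333·(-299) = 1).


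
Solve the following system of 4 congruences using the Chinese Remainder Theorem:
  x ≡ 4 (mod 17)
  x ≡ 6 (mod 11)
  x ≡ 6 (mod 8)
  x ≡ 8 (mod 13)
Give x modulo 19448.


Product of moduli M = 17 · 11 · 8 · 13 = 19448.
Merge one congruence at a time:
  Start: x ≡ 4 (mod 17).
  Combine with x ≡ 6 (mod 11); new modulus lcm = 187.
    Write x = 4 + 17·t and substitute into x ≡ 6 (mod 11): 17·t ≡ 6 − 4 = 2 (mod 11).
    Reduce coefficients mod 11: 6·t ≡ 2 (mod 11).
    The inverse of 6 mod 11 is 2 (since 6·2 = 12 = 1·11 + 1), so t ≡ 2·2 = 4 ≡ 4 (mod 11).
    Then x = 4 + 17·4 = 72, valid modulo lcm(17, 11) = 187: x ≡ 72 (mod 187).
  Combine with x ≡ 6 (mod 8); new modulus lcm = 1496.
    Write x = 72 + 187·t and substitute into x ≡ 6 (mod 8): 187·t ≡ 6 − 72 = -66 (mod 8).
    Reduce coefficients mod 8: 3·t ≡ 6 (mod 8).
    The inverse of 3 mod 8 is 3 (since 3·3 = 9 = 1·8 + 1), so t ≡ 3·6 = 18 ≡ 2 (mod 8).
    Then x = 72 + 187·2 = 446, valid modulo lcm(187, 8) = 1496: x ≡ 446 (mod 1496).
  Combine with x ≡ 8 (mod 13); new modulus lcm = 19448.
    Write x = 446 + 1496·t and substitute into x ≡ 8 (mod 13): 1496·t ≡ 8 − 446 = -438 (mod 13).
    Reduce coefficients mod 13: 1·t ≡ 4 (mod 13).
    So t ≡ 4 (mod 13).
    Then x = 446 + 1496·4 = 6430, valid modulo lcm(1496, 13) = 19448: x ≡ 6430 (mod 19448).
Verify against each original: 6430 mod 17 = 4, 6430 mod 11 = 6, 6430 mod 8 = 6, 6430 mod 13 = 8.

x ≡ 6430 (mod 19448).


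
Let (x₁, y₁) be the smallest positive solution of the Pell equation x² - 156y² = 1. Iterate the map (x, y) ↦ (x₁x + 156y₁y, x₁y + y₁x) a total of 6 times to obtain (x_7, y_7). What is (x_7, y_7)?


Step 1: Find the fundamental solution (x₁, y₁) of x² - 156y² = 1.
  Expand √156 as a continued fraction. a₀ = ⌊√156⌋ = 12; iterate m_{k+1} = d_k·a_k − m_k, d_{k+1} = (156 − m_{k+1}²)/d_k, a_{k+1} = ⌊(a₀ + m_{k+1})/d_{k+1}⌋ (starting m₀ = 0, d₀ = 1), with convergents p_k = a_k·p_{k-1} + p_{k-2}, q_k = a_k·q_{k-1} + q_{k-2} (p₋₁ = 1, q₋₁ = 0):
  k = 0: a₀ = 12; p₀/q₀ = 12/1; p₀² − 156·q₀² = 144 − 156 = -12.
  k = 1: m = 12, d = 12, a = ⌊(12 + 12)/12⌋ = 2; p/q = (2·12 + 1)/(2·1 + 0) = 25/2; p² − 156·q² = 625 − 624 = 1.
  The first convergent with p² − 156·q² = 1 gives the fundamental solution (x₁, y₁) = (25, 2).
Step 2: Apply the recurrence (x_{n+1}, y_{n+1}) = (x₁x_n + 156y₁y_n, x₁y_n + y₁x_n) repeatedly.
  From (x_1, y_1) = (25, 2): x_2 = 25·25 + 156·2·2 = 1249; y_2 = 25·2 + 2·25 = 100.
  From (x_2, y_2) = (1249, 100): x_3 = 25·1249 + 156·2·100 = 62425; y_3 = 25·100 + 2·1249 = 4998.
  From (x_3, y_3) = (62425, 4998): x_4 = 25·62425 + 156·2·4998 = 3120001; y_4 = 25·4998 + 2·62425 = 249800.
  From (x_4, y_4) = (3120001, 249800): x_5 = 25·3120001 + 156·2·249800 = 155937625; y_5 = 25·249800 + 2·3120001 = 12485002.
  From (x_5, y_5) = (155937625, 12485002): x_6 = 25·155937625 + 156·2·12485002 = 7793761249; y_6 = 25·12485002 + 2·155937625 = 624000300.
  From (x_6, y_6) = (7793761249, 624000300): x_7 = 25·7793761249 + 156·2·624000300 = 389532124825; y_7 = 25·624000300 + 2·7793761249 = 31187529998.
Step 3: Verify x_7² - 156·y_7² = 151735276270679381280625 - 151735276270679381280624 = 1 (should be 1). ✓

(x_1, y_1) = (25, 2); (x_7, y_7) = (389532124825, 31187529998).


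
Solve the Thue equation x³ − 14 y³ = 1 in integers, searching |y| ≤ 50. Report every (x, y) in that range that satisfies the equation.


The equation is x³ - 14y³ = 1. For fixed y, x³ = 14·y³ + 1, so a solution requires the RHS to be a perfect cube.
Strategy: iterate y from -50 to 50, compute RHS = 14·y³ + 1, and check whether it is a (positive or negative) perfect cube.
Check small values of y:
  y = 0: RHS = 1 = (1)³ ⇒ x = 1 works.
  y = 1: RHS = 15 is not a perfect cube.
  y = -1: RHS = -13 is not a perfect cube.
  y = 2: RHS = 113 is not a perfect cube.
  y = -2: RHS = -111 is not a perfect cube.
  y = 3: RHS = 379 is not a perfect cube.
  y = -3: RHS = -377 is not a perfect cube.
Continuing the search up to |y| = 50 finds no further solutions beyond those listed.
Collected solutions: (1, 0).

Solutions (with |y| ≤ 50): (1, 0).


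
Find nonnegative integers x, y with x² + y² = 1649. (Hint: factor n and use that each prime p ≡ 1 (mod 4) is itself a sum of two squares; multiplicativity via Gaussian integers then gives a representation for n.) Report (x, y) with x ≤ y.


Step 1: Factor n = 1649 = 17 · 97.
Step 2: Check the mod-4 condition on each prime factor: 17 ≡ 1 (mod 4), exponent 1; 97 ≡ 1 (mod 4), exponent 1.
All primes ≡ 3 (mod 4) appear to even exponent (or don't appear), so by the two-squares theorem n IS expressible as a sum of two squares.
Step 3: Build a representation. Here n = 17 · 97 is a product of primes ≡ 1 (mod 4). Each prime p ≡ 1 (mod 4) is itself a sum of two squares; find a² by testing p − a² for a perfect square:
  17: 17 − 1² = 16 = 4² ⇒ 17 = 1² + 4².
  97: 97 − 1² = 96, 97 − 2² = 93, 97 − 3² = 88, 97 − 4² = 81 = 9² ⇒ 97 = 4² + 9².
  Combine using the Brahmagupta–Fibonacci identity (a² + b²)(c² + d²) = (ac − bd)² + (ad + bc)² = (ac + bd)² + (ad − bc)²:
  17 · 97 = 1649: from (1² + 4²)(4² + 9²), take (1·4 − 4·9, 1·9 + 4·4) = (4 − 36, 9 + 16) = (-32, 25); dropping signs (only squares matter) gives (32, 25); check 32² + 25² = 1024 + 625 = 1649 ✓.
Step 4: Order so x ≤ y and verify: 25² + 32² = 625 + 1024 = 1649 = n. ✓

n = 1649 = 25² + 32² (one valid representation with x ≤ y).


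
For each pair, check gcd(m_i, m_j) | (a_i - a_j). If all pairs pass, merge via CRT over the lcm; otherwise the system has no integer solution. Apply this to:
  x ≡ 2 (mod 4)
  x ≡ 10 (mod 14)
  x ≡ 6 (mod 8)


Moduli 4, 14, 8 are not pairwise coprime, so CRT works modulo lcm(m_i) when all pairwise compatibility conditions hold.
Pairwise compatibility: gcd(m_i, m_j) must divide a_i - a_j for every pair.
Merge one congruence at a time:
  Start: x ≡ 2 (mod 4).
  Combine with x ≡ 10 (mod 14): gcd(4, 14) = 2; 10 - 2 = 8, which IS divisible by 2, so compatible.
    Write x = 2 + 4·t and substitute into x ≡ 10 (mod 14): 4·t ≡ 10 − 2 = 8 (mod 14).
    Divide the congruence (and modulus) by g = 2: 2·t ≡ 4 (mod 7).
    The inverse of 2 mod 7 is 4 (since 2·4 = 8 = 1·7 + 1), so t ≡ 4·4 = 16 ≡ 2 (mod 7).
    Then x = 2 + 4·2 = 10, valid modulo lcm(4, 14) = 28: x ≡ 10 (mod 28).
  Combine with x ≡ 6 (mod 8): gcd(28, 8) = 4; 6 - 10 = -4, which IS divisible by 4, so compatible.
    Write x = 10 + 28·t and substitute into x ≡ 6 (mod 8): 28·t ≡ 6 − 10 = -4 (mod 8).
    Divide the congruence (and modulus) by g = 4: 7·t ≡ -1 (mod 2).
    Reduce coefficients mod 2: 1·t ≡ 1 (mod 2).
    So t ≡ 1 (mod 2).
    Then x = 10 + 28·1 = 38, valid modulo lcm(28, 8) = 56: x ≡ 38 (mod 56).
Verify: 38 mod 4 = 2, 38 mod 14 = 10, 38 mod 8 = 6.

x ≡ 38 (mod 56).
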